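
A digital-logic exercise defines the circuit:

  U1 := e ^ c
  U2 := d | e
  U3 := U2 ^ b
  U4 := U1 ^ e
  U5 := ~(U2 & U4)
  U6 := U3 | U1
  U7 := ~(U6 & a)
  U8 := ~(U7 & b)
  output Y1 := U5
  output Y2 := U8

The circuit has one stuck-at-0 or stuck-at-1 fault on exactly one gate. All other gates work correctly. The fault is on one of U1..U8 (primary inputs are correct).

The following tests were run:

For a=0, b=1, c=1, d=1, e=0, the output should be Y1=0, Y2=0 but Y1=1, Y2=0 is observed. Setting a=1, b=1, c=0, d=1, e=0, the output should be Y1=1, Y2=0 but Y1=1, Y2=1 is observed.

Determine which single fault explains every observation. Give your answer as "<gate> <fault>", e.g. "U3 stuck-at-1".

U2 stuck-at-0

Fault-free values for test 1 (a=0, b=1, c=1, d=1, e=0): U1=1, U2=1, U3=0, U4=1, U5=0, U6=1, U7=1, U8=0, giving Y1=0, Y2=0. Observed Y1=1, Y2=0.
Test 1: faults giving observed Y1=1, Y2=0 are {U1 stuck-at-0, U2 stuck-at-0, U4 stuck-at-0, U5 stuck-at-1}.
Test 2 (a=1, b=1, c=0, d=1, e=0): fault-free U1=0, U2=1, U3=0, U4=0, U5=1, U6=0, U7=1, U8=0 → Y1=1, Y2=0; observed Y1=1, Y2=1. Eliminates U1 stuck-at-0, U4 stuck-at-0, U5 stuck-at-1.
Only U2 stuck-at-0 is consistent with every test.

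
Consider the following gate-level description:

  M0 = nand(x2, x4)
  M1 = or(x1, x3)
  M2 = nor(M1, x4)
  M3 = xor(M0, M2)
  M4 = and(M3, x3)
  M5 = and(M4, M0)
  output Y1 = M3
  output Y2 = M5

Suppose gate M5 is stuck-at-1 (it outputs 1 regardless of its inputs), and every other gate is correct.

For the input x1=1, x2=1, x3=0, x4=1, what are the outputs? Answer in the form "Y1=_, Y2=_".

Propagate with M5 forced: M0=0, M1=1, M2=0, M3=0, M4=0, M5=1 [stuck-at-1].
So the outputs are Y1=0, Y2=1. (Without the fault they would be Y1=0, Y2=0.)

Y1=0, Y2=1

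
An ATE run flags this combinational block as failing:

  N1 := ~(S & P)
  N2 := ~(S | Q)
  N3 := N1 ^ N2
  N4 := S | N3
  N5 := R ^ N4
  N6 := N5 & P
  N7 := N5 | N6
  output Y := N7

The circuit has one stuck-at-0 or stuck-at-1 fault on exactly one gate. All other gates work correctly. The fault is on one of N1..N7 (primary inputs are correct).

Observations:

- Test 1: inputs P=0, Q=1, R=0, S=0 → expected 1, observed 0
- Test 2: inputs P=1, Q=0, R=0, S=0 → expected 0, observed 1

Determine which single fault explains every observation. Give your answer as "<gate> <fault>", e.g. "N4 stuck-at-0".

Fault-free values for test 1 (P=0, Q=1, R=0, S=0): N1=1, N2=0, N3=1, N4=1, N5=1, N6=0, N7=1, giving Y=1. Observed 0.
Test 1: faults giving observed 0 are {N1 stuck-at-0, N2 stuck-at-1, N3 stuck-at-0, N4 stuck-at-0, N5 stuck-at-0, N7 stuck-at-0}.
Test 2 (P=1, Q=0, R=0, S=0): fault-free N1=1, N2=1, N3=0, N4=0, N5=0, N6=0, N7=0 → 0; observed 1. Eliminates N2 stuck-at-1, N3 stuck-at-0, N4 stuck-at-0, N5 stuck-at-0, N7 stuck-at-0.
Only N1 stuck-at-0 is consistent with every test.

N1 stuck-at-0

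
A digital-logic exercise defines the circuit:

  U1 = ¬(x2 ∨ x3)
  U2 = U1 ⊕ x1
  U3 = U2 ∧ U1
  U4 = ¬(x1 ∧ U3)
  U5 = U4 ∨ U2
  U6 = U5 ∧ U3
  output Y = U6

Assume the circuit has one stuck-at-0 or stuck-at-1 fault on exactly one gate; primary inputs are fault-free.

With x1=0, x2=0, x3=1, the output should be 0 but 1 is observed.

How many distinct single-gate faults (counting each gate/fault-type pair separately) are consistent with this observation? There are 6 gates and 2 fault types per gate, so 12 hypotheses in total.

Fault-free: U1=0, U2=0, U3=0, U4=1, U5=1, U6=0 → 0. Observed 1.
  U1 stuck-at-0: output 0 ✗
  U1 stuck-at-1: output 1 ✓
  U2 stuck-at-0: output 0 ✗
  U2 stuck-at-1: output 0 ✗
  U3 stuck-at-0: output 0 ✗
  U3 stuck-at-1: output 1 ✓
  U4 stuck-at-0: output 0 ✗
  U4 stuck-at-1: output 0 ✗
  U5 stuck-at-0: output 0 ✗
  U5 stuck-at-1: output 0 ✗
  U6 stuck-at-0: output 0 ✗
  U6 stuck-at-1: output 1 ✓
Consistent faults: {U1 stuck-at-1, U3 stuck-at-1, U6 stuck-at-1} — 3 in all.

3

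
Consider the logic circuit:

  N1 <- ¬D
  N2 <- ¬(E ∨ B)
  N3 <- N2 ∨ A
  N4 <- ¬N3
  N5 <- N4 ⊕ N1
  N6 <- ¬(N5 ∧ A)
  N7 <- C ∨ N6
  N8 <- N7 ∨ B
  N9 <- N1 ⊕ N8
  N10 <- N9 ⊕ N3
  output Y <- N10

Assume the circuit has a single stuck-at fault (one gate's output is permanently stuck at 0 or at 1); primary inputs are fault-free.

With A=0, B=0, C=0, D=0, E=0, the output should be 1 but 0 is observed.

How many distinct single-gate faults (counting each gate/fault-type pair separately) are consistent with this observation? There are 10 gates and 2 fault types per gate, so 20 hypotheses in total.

Fault-free: N1=1, N2=1, N3=1, N4=0, N5=1, N6=1, N7=1, N8=1, N9=0, N10=1 → 1. Observed 0.
  N1: stuck-at-0 ✓; others ✗
  N2: stuck-at-0 ✓; others ✗
  N3: stuck-at-0 ✓; others ✗
  N4: none of the 2 fault types match ✗
  N5: none of the 2 fault types match ✗
  N6: stuck-at-0 ✓; others ✗
  N7: stuck-at-0 ✓; others ✗
  N8: stuck-at-0 ✓; others ✗
  N9: stuck-at-1 ✓; others ✗
  N10: stuck-at-0 ✓; others ✗
Consistent faults: {N1 stuck-at-0, N2 stuck-at-0, N3 stuck-at-0, N6 stuck-at-0, N7 stuck-at-0, N8 stuck-at-0, N9 stuck-at-1, N10 stuck-at-0} — 8 in all.

8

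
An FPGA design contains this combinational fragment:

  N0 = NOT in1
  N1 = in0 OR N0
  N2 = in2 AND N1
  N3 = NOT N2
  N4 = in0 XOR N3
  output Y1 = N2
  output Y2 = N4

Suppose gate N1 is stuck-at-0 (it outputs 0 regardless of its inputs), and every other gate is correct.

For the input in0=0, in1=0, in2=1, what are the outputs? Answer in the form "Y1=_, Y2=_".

Propagate with N1 forced: N0=1, N1=0 [stuck-at-0], N2=0, N3=1, N4=1.
So the outputs are Y1=0, Y2=1. (Without the fault they would be Y1=1, Y2=0.)

Y1=0, Y2=1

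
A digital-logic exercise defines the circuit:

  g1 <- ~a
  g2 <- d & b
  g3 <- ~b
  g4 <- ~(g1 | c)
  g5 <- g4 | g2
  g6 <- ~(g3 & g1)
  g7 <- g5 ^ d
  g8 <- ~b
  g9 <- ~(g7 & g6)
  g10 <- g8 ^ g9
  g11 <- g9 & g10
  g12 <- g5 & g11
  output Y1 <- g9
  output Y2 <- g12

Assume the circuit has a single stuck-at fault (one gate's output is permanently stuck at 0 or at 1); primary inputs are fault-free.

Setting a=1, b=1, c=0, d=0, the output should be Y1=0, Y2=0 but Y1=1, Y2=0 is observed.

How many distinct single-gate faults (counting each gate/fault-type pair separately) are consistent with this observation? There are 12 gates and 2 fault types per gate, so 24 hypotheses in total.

3

Fault-free: g1=0, g2=0, g3=0, g4=1, g5=1, g6=1, g7=1, g8=0, g9=0, g10=0, g11=0, g12=0 → Y1=0, Y2=0. Observed Y1=1, Y2=0.
  g1: stuck-at-1 ✓; others ✗
  g2: none of the 2 fault types match ✗
  g3: none of the 2 fault types match ✗
  g4: stuck-at-0 ✓; others ✗
  g5: stuck-at-0 ✓; others ✗
  g6: none of the 2 fault types match ✗
  g7: none of the 2 fault types match ✗
  g8: none of the 2 fault types match ✗
  g9: none of the 2 fault types match ✗
  g10: none of the 2 fault types match ✗
  g11: none of the 2 fault types match ✗
  g12: none of the 2 fault types match ✗
Consistent faults: {g1 stuck-at-1, g4 stuck-at-0, g5 stuck-at-0} — 3 in all.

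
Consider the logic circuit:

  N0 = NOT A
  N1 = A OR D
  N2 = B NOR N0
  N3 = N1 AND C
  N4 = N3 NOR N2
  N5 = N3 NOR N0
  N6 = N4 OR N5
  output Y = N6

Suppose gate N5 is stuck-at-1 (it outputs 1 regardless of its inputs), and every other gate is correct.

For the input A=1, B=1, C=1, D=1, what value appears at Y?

Propagate with N5 forced: N0=0, N1=1, N2=0, N3=1, N4=0, N5=1 [stuck-at-1], N6=1.
So Y = 1. (Without the fault it would be 0.)

1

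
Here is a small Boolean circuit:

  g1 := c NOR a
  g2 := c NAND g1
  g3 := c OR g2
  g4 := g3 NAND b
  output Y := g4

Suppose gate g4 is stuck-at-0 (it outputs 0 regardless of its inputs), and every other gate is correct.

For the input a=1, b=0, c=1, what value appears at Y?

0

Propagate with g4 forced: g1=0, g2=1, g3=1, g4=0 [stuck-at-0].
So Y = 0. (Without the fault it would be 1.)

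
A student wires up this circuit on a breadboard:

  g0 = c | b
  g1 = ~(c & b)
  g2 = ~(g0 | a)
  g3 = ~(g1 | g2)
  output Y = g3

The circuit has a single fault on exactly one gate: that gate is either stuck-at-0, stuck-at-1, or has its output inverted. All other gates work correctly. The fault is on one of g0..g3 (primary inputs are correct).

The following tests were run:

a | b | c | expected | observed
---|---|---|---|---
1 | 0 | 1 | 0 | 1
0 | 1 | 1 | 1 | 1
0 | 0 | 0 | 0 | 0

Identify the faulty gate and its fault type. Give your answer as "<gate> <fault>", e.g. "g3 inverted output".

Fault-free values for test 1 (a=1, b=0, c=1): g0=1, g1=1, g2=0, g3=0, giving Y=0. Observed 1.
Test 1: faults giving observed 1 are {g1 stuck-at-0, g1 inverted output, g3 stuck-at-1, g3 inverted output}.
Test 2 (a=0, b=1, c=1): fault-free g0=1, g1=0, g2=0, g3=1 → 1; observed 1. Eliminates g1 inverted output, g3 inverted output.
Test 3 (a=0, b=0, c=0): fault-free g0=0, g1=1, g2=1, g3=0 → 0; observed 0. Eliminates g3 stuck-at-1.
Only g1 stuck-at-0 is consistent with every test.

g1 stuck-at-0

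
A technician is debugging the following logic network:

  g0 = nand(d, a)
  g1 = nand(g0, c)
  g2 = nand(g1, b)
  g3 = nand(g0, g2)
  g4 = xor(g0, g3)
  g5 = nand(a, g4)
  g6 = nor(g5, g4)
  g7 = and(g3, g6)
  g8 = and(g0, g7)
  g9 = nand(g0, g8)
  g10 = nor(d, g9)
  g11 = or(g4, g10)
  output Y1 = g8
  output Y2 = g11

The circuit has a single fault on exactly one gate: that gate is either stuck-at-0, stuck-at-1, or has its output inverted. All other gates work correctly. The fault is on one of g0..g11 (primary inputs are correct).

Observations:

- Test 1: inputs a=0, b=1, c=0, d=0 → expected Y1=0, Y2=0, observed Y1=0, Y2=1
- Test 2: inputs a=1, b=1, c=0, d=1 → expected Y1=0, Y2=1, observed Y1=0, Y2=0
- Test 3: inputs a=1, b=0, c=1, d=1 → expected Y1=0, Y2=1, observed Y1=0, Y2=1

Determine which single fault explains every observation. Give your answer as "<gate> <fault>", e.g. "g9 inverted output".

g0 inverted output

Fault-free values for test 1 (a=0, b=1, c=0, d=0): g0=1, g1=1, g2=0, g3=1, g4=0, g5=1, g6=0, g7=0, g8=0, g9=1, g10=0, g11=0, giving Y1=0, Y2=0. Observed Y1=0, Y2=1.
Test 1: faults giving observed Y1=0, Y2=1 are {g0 stuck-at-0, g0 inverted output, g1 stuck-at-0, g1 inverted output, g2 stuck-at-1, g2 inverted output, g3 stuck-at-0, g3 inverted output, g4 stuck-at-1, g4 inverted output, g9 stuck-at-0, g9 inverted output, g10 stuck-at-1, g10 inverted output, g11 stuck-at-1, g11 inverted output}.
Test 2 (a=1, b=1, c=0, d=1): fault-free g0=0, g1=1, g2=0, g3=1, g4=1, g5=0, g6=0, g7=0, g8=0, g9=1, g10=0, g11=1 → Y1=0, Y2=1; observed Y1=0, Y2=0. Eliminates g0 stuck-at-0, g1 stuck-at-0, g1 inverted output, g2 stuck-at-1, g2 inverted output, g4 stuck-at-1, g9 stuck-at-0, g9 inverted output, g10 stuck-at-1, g10 inverted output, g11 stuck-at-1.
Test 3 (a=1, b=0, c=1, d=1): fault-free g0=0, g1=1, g2=1, g3=1, g4=1, g5=0, g6=0, g7=0, g8=0, g9=1, g10=0, g11=1 → Y1=0, Y2=1; observed Y1=0, Y2=1. Eliminates g3 stuck-at-0, g3 inverted output, g4 inverted output, g11 inverted output.
Only g0 inverted output is consistent with every test.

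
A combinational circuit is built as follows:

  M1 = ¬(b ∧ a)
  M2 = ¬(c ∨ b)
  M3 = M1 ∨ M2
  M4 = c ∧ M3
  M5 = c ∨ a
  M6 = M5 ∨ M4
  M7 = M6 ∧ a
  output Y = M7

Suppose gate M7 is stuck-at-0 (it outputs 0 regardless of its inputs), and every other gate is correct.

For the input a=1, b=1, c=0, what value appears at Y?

Propagate with M7 forced: M1=0, M2=0, M3=0, M4=0, M5=1, M6=1, M7=0 [stuck-at-0].
So Y = 0. (Without the fault it would be 1.)

0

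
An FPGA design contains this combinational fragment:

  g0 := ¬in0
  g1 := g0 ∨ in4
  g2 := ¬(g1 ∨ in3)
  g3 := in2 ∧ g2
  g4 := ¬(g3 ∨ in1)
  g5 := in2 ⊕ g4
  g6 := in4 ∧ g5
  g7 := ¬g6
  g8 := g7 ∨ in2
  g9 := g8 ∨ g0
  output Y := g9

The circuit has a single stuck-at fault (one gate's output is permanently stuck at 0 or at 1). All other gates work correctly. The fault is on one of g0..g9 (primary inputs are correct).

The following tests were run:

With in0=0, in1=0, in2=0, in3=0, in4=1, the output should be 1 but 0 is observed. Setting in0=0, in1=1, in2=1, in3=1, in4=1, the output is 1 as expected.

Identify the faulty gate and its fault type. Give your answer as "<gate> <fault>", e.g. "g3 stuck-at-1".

g0 stuck-at-0

Fault-free values for test 1 (in0=0, in1=0, in2=0, in3=0, in4=1): g0=1, g1=1, g2=0, g3=0, g4=1, g5=1, g6=1, g7=0, g8=0, g9=1, giving Y=1. Observed 0.
Test 1: faults giving observed 0 are {g0 stuck-at-0, g9 stuck-at-0}.
Test 2 (in0=0, in1=1, in2=1, in3=1, in4=1): fault-free g0=1, g1=1, g2=0, g3=0, g4=0, g5=1, g6=1, g7=0, g8=1, g9=1 → 1; observed 1. Eliminates g9 stuck-at-0.
Only g0 stuck-at-0 is consistent with every test.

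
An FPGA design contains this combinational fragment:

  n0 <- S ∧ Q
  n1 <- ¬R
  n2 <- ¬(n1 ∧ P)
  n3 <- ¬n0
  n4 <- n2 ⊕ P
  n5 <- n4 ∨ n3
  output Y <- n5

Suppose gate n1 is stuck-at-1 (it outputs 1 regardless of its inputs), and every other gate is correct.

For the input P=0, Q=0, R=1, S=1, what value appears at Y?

Propagate with n1 forced: n0=0, n1=1 [stuck-at-1], n2=1, n3=1, n4=1, n5=1.
So Y = 1. (Same as the fault-free value — the fault is masked on this input.)

1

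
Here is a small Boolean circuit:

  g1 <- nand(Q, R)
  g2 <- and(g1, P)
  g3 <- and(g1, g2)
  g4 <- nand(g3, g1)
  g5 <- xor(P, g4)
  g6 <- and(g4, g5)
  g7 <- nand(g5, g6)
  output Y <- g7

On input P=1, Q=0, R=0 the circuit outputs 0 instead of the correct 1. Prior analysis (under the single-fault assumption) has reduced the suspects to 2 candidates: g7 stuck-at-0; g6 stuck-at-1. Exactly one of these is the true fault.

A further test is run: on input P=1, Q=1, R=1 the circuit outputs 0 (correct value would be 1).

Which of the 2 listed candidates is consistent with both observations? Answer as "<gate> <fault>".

Evaluate each candidate on input P=1, Q=1, R=1:
  g7 stuck-at-0: g1=0, g2=0, g3=0, g4=1, g5=0, g6=0, g7=0 [stuck-at-0] → 0 — matches
  g6 stuck-at-1: g1=0, g2=0, g3=0, g4=1, g5=0, g6=1 [stuck-at-1], g7=1 → 1 — eliminated
Only g7 stuck-at-0 reproduces the observed 0.

g7 stuck-at-0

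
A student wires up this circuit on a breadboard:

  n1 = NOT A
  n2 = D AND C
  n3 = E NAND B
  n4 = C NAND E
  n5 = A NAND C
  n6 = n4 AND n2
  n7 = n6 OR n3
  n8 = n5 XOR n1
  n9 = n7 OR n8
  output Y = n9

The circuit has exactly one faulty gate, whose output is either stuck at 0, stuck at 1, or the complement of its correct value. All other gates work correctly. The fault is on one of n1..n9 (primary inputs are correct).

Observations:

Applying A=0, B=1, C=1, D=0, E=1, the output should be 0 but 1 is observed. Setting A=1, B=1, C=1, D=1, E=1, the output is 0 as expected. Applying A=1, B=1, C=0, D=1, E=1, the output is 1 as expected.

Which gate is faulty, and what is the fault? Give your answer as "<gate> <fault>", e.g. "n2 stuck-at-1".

Fault-free values for test 1 (A=0, B=1, C=1, D=0, E=1): n1=1, n2=0, n3=0, n4=0, n5=1, n6=0, n7=0, n8=0, n9=0, giving Y=0. Observed 1.
Test 1: faults giving observed 1 are {n1 stuck-at-0, n1 inverted output, n3 stuck-at-1, n3 inverted output, n5 stuck-at-0, n5 inverted output, n6 stuck-at-1, n6 inverted output, n7 stuck-at-1, n7 inverted output, n8 stuck-at-1, n8 inverted output, n9 stuck-at-1, n9 inverted output}.
Test 2 (A=1, B=1, C=1, D=1, E=1): fault-free n1=0, n2=1, n3=0, n4=0, n5=0, n6=0, n7=0, n8=0, n9=0 → 0; observed 0. Eliminates n1 inverted output, n3 stuck-at-1, n3 inverted output, n5 inverted output, n6 stuck-at-1, n6 inverted output, n7 stuck-at-1, n7 inverted output, n8 stuck-at-1, n8 inverted output, n9 stuck-at-1, n9 inverted output.
Test 3 (A=1, B=1, C=0, D=1, E=1): fault-free n1=0, n2=0, n3=0, n4=1, n5=1, n6=0, n7=0, n8=1, n9=1 → 1; observed 1. Eliminates n5 stuck-at-0.
Only n1 stuck-at-0 is consistent with every test.

n1 stuck-at-0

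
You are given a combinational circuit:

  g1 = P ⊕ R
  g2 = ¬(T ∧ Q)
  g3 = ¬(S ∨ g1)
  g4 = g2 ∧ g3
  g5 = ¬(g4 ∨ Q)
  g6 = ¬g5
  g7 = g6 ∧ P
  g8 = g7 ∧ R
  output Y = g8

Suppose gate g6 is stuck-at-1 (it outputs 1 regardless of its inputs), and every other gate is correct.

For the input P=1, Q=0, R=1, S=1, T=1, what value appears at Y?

1

Propagate with g6 forced: g1=0, g2=1, g3=0, g4=0, g5=1, g6=1 [stuck-at-1], g7=1, g8=1.
So Y = 1. (Without the fault it would be 0.)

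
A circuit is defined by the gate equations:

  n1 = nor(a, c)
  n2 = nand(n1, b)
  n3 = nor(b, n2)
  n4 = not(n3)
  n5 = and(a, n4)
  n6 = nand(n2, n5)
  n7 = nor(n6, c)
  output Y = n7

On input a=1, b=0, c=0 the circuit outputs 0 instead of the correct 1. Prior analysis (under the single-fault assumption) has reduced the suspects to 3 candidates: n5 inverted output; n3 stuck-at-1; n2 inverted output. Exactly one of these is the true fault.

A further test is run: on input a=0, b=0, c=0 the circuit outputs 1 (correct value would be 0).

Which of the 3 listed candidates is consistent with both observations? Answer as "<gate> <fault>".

n5 inverted output

Evaluate each candidate on input a=0, b=0, c=0:
  n5 inverted output: n1=1, n2=1, n3=0, n4=1, n5=1 [inverted output], n6=0, n7=1 → 1 — matches
  n3 stuck-at-1: n1=1, n2=1, n3=1 [stuck-at-1], n4=0, n5=0, n6=1, n7=0 → 0 — eliminated
  n2 inverted output: n1=1, n2=0 [inverted output], n3=1, n4=0, n5=0, n6=1, n7=0 → 0 — eliminated
Only n5 inverted output reproduces the observed 1.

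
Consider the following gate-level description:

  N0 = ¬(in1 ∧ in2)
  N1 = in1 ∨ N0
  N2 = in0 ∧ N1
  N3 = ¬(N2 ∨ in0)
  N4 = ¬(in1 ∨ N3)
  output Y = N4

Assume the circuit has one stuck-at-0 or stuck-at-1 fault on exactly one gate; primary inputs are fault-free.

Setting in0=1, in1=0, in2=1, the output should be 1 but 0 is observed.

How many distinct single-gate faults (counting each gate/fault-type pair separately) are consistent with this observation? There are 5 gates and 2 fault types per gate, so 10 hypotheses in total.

Fault-free: N0=1, N1=1, N2=1, N3=0, N4=1 → 1. Observed 0.
  N0 stuck-at-0: output 1 ✗
  N0 stuck-at-1: output 1 ✗
  N1 stuck-at-0: output 1 ✗
  N1 stuck-at-1: output 1 ✗
  N2 stuck-at-0: output 1 ✗
  N2 stuck-at-1: output 1 ✗
  N3 stuck-at-0: output 1 ✗
  N3 stuck-at-1: output 0 ✓
  N4 stuck-at-0: output 0 ✓
  N4 stuck-at-1: output 1 ✗
Consistent faults: {N3 stuck-at-1, N4 stuck-at-0} — 2 in all.

2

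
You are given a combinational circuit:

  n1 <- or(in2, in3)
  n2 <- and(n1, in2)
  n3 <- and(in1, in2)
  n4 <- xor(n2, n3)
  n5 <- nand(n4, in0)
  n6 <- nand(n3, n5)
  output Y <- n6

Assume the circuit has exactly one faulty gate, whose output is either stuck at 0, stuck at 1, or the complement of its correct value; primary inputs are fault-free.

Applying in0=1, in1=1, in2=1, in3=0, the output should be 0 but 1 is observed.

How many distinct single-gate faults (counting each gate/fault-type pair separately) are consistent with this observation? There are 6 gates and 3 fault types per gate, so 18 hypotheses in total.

Fault-free: n1=1, n2=1, n3=1, n4=0, n5=1, n6=0 → 0. Observed 1.
  n1: stuck-at-0, inverted output ✓; others ✗
  n2: stuck-at-0, inverted output ✓; others ✗
  n3: stuck-at-0, inverted output ✓; others ✗
  n4: stuck-at-1, inverted output ✓; others ✗
  n5: stuck-at-0, inverted output ✓; others ✗
  n6: stuck-at-1, inverted output ✓; others ✗
Consistent faults: {n1 stuck-at-0, n1 inverted output, n2 stuck-at-0, n2 inverted output, n3 stuck-at-0, n3 inverted output, n4 stuck-at-1, n4 inverted output, n5 stuck-at-0, n5 inverted output, n6 stuck-at-1, n6 inverted output} — 12 in all.

12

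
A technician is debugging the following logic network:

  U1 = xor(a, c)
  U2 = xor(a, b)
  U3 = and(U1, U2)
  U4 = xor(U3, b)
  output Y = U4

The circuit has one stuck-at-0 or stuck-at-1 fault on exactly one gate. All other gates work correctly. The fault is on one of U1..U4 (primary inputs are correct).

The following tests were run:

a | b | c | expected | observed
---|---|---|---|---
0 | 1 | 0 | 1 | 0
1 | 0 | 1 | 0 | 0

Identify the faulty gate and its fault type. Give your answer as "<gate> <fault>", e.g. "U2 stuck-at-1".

Fault-free values for test 1 (a=0, b=1, c=0): U1=0, U2=1, U3=0, U4=1, giving Y=1. Observed 0.
Test 1: faults giving observed 0 are {U1 stuck-at-1, U3 stuck-at-1, U4 stuck-at-0}.
Test 2 (a=1, b=0, c=1): fault-free U1=0, U2=1, U3=0, U4=0 → 0; observed 0. Eliminates U1 stuck-at-1, U3 stuck-at-1.
Only U4 stuck-at-0 is consistent with every test.

U4 stuck-at-0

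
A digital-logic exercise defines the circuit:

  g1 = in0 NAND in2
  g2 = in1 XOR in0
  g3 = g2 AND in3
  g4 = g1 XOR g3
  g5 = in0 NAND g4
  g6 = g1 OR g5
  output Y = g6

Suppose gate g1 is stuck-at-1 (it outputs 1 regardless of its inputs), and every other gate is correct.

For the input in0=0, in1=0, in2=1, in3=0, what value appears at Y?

1

Propagate with g1 forced: g1=1 [stuck-at-1], g2=0, g3=0, g4=1, g5=1, g6=1.
So Y = 1. (Same as the fault-free value — the fault is masked on this input.)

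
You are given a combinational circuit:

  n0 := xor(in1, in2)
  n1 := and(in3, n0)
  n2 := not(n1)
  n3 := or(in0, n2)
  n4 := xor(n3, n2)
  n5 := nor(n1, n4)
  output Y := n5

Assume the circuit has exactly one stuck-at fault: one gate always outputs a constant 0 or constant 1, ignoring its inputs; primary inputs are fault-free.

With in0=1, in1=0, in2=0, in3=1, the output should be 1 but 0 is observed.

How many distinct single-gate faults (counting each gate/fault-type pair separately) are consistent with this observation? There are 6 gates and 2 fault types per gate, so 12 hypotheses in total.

Fault-free: n0=0, n1=0, n2=1, n3=1, n4=0, n5=1 → 1. Observed 0.
  n0 stuck-at-0: output 1 ✗
  n0 stuck-at-1: output 0 ✓
  n1 stuck-at-0: output 1 ✗
  n1 stuck-at-1: output 0 ✓
  n2 stuck-at-0: output 0 ✓
  n2 stuck-at-1: output 1 ✗
  n3 stuck-at-0: output 0 ✓
  n3 stuck-at-1: output 1 ✗
  n4 stuck-at-0: output 1 ✗
  n4 stuck-at-1: output 0 ✓
  n5 stuck-at-0: output 0 ✓
  n5 stuck-at-1: output 1 ✗
Consistent faults: {n0 stuck-at-1, n1 stuck-at-1, n2 stuck-at-0, n3 stuck-at-0, n4 stuck-at-1, n5 stuck-at-0} — 6 in all.

6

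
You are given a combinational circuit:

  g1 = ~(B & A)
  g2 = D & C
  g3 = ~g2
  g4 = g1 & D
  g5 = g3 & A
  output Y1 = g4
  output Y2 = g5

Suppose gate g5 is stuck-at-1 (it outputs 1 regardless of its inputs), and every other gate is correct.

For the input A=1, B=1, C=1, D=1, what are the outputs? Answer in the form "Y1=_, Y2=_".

Propagate with g5 forced: g1=0, g2=1, g3=0, g4=0, g5=1 [stuck-at-1].
So the outputs are Y1=0, Y2=1. (Without the fault they would be Y1=0, Y2=0.)

Y1=0, Y2=1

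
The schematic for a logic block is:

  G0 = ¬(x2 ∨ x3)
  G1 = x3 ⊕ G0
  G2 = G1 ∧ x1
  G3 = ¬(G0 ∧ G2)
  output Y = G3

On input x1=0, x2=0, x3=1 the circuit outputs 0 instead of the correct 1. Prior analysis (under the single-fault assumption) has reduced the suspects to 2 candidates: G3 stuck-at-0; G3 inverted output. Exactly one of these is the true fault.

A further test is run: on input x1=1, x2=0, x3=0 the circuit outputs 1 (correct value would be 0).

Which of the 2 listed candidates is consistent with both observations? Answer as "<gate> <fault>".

G3 inverted output

Evaluate each candidate on input x1=1, x2=0, x3=0:
  G3 stuck-at-0: G0=1, G1=1, G2=1, G3=0 [stuck-at-0] → 0 — eliminated
  G3 inverted output: G0=1, G1=1, G2=1, G3=1 [inverted output] → 1 — matches
Only G3 inverted output reproduces the observed 1.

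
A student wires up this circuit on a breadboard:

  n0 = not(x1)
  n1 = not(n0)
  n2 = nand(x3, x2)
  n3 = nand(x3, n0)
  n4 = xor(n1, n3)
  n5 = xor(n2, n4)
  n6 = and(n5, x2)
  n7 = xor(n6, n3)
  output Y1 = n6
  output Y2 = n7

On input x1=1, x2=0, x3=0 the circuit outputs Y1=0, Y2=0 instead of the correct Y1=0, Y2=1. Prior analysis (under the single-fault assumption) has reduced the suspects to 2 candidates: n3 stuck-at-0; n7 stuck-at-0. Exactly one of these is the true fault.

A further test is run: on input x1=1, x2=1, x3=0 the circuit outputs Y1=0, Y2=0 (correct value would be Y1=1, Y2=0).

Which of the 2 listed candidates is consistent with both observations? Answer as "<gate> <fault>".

n3 stuck-at-0

Evaluate each candidate on input x1=1, x2=1, x3=0:
  n3 stuck-at-0: n0=0, n1=1, n2=1, n3=0 [stuck-at-0], n4=1, n5=0, n6=0, n7=0 → Y1=0, Y2=0 — matches
  n7 stuck-at-0: n0=0, n1=1, n2=1, n3=1, n4=0, n5=1, n6=1, n7=0 [stuck-at-0] → Y1=1, Y2=0 — eliminated
Only n3 stuck-at-0 reproduces the observed Y1=0, Y2=0.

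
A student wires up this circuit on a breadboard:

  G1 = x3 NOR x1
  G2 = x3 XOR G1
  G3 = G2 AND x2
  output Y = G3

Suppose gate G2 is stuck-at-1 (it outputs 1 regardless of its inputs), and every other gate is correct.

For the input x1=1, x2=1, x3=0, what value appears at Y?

1

Propagate with G2 forced: G1=0, G2=1 [stuck-at-1], G3=1.
So Y = 1. (Without the fault it would be 0.)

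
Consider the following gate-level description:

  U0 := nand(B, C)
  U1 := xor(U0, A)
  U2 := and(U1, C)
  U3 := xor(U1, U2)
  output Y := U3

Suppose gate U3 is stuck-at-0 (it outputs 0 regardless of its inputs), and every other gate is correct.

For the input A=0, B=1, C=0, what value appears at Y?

0

Propagate with U3 forced: U0=1, U1=1, U2=0, U3=0 [stuck-at-0].
So Y = 0. (Without the fault it would be 1.)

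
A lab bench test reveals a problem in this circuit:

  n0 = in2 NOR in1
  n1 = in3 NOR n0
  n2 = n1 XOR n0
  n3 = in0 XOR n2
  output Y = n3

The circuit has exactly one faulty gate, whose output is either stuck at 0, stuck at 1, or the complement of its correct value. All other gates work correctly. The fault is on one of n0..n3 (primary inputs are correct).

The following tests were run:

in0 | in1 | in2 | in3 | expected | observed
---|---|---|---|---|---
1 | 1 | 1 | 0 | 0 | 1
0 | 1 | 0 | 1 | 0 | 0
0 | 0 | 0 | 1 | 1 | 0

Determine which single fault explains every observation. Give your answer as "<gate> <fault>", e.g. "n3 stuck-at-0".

Fault-free values for test 1 (in0=1, in1=1, in2=1, in3=0): n0=0, n1=1, n2=1, n3=0, giving Y=0. Observed 1.
Test 1: faults giving observed 1 are {n1 stuck-at-0, n1 inverted output, n2 stuck-at-0, n2 inverted output, n3 stuck-at-1, n3 inverted output}.
Test 2 (in0=0, in1=1, in2=0, in3=1): fault-free n0=0, n1=0, n2=0, n3=0 → 0; observed 0. Eliminates n1 inverted output, n2 inverted output, n3 stuck-at-1, n3 inverted output.
Test 3 (in0=0, in1=0, in2=0, in3=1): fault-free n0=1, n1=0, n2=1, n3=1 → 1; observed 0. Eliminates n1 stuck-at-0.
Only n2 stuck-at-0 is consistent with every test.

n2 stuck-at-0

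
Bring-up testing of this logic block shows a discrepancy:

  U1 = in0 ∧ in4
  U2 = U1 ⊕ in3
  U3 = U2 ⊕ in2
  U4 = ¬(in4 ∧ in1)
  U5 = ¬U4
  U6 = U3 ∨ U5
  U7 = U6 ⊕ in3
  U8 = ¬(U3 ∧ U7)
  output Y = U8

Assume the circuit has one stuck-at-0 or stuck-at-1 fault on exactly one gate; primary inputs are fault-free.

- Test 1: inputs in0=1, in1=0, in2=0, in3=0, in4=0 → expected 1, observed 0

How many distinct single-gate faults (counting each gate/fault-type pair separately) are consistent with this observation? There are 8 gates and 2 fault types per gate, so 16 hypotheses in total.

4

Fault-free: U1=0, U2=0, U3=0, U4=1, U5=0, U6=0, U7=0, U8=1 → 1. Observed 0.
  U1: stuck-at-1 ✓; others ✗
  U2: stuck-at-1 ✓; others ✗
  U3: stuck-at-1 ✓; others ✗
  U4: none of the 2 fault types match ✗
  U5: none of the 2 fault types match ✗
  U6: none of the 2 fault types match ✗
  U7: none of the 2 fault types match ✗
  U8: stuck-at-0 ✓; others ✗
Consistent faults: {U1 stuck-at-1, U2 stuck-at-1, U3 stuck-at-1, U8 stuck-at-0} — 4 in all.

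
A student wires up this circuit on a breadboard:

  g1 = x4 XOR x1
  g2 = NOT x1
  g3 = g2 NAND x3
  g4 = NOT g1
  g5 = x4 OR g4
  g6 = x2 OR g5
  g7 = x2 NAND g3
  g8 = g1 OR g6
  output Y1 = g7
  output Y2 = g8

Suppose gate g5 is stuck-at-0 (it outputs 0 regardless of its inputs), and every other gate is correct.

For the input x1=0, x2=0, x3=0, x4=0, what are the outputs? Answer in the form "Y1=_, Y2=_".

Y1=1, Y2=0

Propagate with g5 forced: g1=0, g2=1, g3=1, g4=1, g5=0 [stuck-at-0], g6=0, g7=1, g8=0.
So the outputs are Y1=1, Y2=0. (Without the fault they would be Y1=1, Y2=1.)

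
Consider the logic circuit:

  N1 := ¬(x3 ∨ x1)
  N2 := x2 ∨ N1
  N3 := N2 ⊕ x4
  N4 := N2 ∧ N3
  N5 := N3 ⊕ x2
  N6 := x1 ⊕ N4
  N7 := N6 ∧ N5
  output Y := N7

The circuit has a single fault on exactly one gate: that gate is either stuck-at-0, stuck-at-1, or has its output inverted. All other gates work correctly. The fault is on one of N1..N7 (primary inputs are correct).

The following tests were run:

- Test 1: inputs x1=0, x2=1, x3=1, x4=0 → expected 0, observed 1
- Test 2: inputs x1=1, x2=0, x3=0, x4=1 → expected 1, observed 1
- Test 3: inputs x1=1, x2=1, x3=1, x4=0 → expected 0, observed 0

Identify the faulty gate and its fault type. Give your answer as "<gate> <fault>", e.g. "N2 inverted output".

Fault-free values for test 1 (x1=0, x2=1, x3=1, x4=0): N1=0, N2=1, N3=1, N4=1, N5=0, N6=1, N7=0, giving Y=0. Observed 1.
Test 1: faults giving observed 1 are {N5 stuck-at-1, N5 inverted output, N7 stuck-at-1, N7 inverted output}.
Test 2 (x1=1, x2=0, x3=0, x4=1): fault-free N1=0, N2=0, N3=1, N4=0, N5=1, N6=1, N7=1 → 1; observed 1. Eliminates N5 inverted output, N7 inverted output.
Test 3 (x1=1, x2=1, x3=1, x4=0): fault-free N1=0, N2=1, N3=1, N4=1, N5=0, N6=0, N7=0 → 0; observed 0. Eliminates N7 stuck-at-1.
Only N5 stuck-at-1 is consistent with every test.

N5 stuck-at-1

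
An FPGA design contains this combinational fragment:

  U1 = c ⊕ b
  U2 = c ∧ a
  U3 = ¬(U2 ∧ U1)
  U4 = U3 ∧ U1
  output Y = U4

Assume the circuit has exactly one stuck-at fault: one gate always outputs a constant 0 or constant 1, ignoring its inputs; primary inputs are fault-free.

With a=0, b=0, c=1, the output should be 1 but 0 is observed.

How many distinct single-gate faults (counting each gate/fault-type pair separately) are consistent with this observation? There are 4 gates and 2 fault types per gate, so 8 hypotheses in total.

Fault-free: U1=1, U2=0, U3=1, U4=1 → 1. Observed 0.
  U1 stuck-at-0: output 0 ✓
  U1 stuck-at-1: output 1 ✗
  U2 stuck-at-0: output 1 ✗
  U2 stuck-at-1: output 0 ✓
  U3 stuck-at-0: output 0 ✓
  U3 stuck-at-1: output 1 ✗
  U4 stuck-at-0: output 0 ✓
  U4 stuck-at-1: output 1 ✗
Consistent faults: {U1 stuck-at-0, U2 stuck-at-1, U3 stuck-at-0, U4 stuck-at-0} — 4 in all.

4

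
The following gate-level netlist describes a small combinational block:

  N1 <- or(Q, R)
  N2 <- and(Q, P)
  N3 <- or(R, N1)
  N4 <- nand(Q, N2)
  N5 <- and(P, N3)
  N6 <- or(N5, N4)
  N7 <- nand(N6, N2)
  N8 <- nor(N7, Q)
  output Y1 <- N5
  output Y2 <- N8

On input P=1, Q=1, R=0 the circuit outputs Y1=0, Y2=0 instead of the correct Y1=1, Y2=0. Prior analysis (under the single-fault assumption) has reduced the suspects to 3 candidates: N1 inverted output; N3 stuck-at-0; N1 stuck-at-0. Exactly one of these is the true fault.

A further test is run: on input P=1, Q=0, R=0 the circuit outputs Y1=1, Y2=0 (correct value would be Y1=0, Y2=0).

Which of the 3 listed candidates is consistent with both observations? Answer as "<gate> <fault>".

Evaluate each candidate on input P=1, Q=0, R=0:
  N1 inverted output: N1=1 [inverted output], N2=0, N3=1, N4=1, N5=1, N6=1, N7=1, N8=0 → Y1=1, Y2=0 — matches
  N3 stuck-at-0: N1=0, N2=0, N3=0 [stuck-at-0], N4=1, N5=0, N6=1, N7=1, N8=0 → Y1=0, Y2=0 — eliminated
  N1 stuck-at-0: N1=0 [stuck-at-0], N2=0, N3=0, N4=1, N5=0, N6=1, N7=1, N8=0 → Y1=0, Y2=0 — eliminated
Only N1 inverted output reproduces the observed Y1=1, Y2=0.

N1 inverted output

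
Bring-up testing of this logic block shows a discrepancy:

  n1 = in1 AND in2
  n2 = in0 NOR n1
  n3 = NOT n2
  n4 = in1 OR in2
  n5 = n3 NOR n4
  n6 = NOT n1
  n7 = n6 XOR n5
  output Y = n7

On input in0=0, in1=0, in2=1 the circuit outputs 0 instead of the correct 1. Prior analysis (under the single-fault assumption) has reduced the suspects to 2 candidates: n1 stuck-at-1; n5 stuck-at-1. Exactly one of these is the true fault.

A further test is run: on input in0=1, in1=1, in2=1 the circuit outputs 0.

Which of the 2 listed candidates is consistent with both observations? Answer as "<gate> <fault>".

Evaluate each candidate on input in0=1, in1=1, in2=1:
  n1 stuck-at-1: n1=1 [stuck-at-1], n2=0, n3=1, n4=1, n5=0, n6=0, n7=0 → 0 — matches
  n5 stuck-at-1: n1=1, n2=0, n3=1, n4=1, n5=1 [stuck-at-1], n6=0, n7=1 → 1 — eliminated
Only n1 stuck-at-1 reproduces the observed 0.

n1 stuck-at-1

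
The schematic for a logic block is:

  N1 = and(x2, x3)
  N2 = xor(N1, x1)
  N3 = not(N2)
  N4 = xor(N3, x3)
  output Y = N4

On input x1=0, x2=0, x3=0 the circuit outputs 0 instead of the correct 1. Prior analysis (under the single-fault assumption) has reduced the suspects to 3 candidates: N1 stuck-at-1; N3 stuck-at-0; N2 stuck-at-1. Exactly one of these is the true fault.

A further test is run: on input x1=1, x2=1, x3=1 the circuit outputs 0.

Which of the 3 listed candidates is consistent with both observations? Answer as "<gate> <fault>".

Evaluate each candidate on input x1=1, x2=1, x3=1:
  N1 stuck-at-1: N1=1 [stuck-at-1], N2=0, N3=1, N4=0 → 0 — matches
  N3 stuck-at-0: N1=1, N2=0, N3=0 [stuck-at-0], N4=1 → 1 — eliminated
  N2 stuck-at-1: N1=1, N2=1 [stuck-at-1], N3=0, N4=1 → 1 — eliminated
Only N1 stuck-at-1 reproduces the observed 0.

N1 stuck-at-1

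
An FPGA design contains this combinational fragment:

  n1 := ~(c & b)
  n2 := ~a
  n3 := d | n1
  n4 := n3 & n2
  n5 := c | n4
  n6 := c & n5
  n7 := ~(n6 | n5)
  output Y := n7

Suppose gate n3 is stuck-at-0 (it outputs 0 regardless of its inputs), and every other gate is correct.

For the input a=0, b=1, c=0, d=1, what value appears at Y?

1

Propagate with n3 forced: n1=1, n2=1, n3=0 [stuck-at-0], n4=0, n5=0, n6=0, n7=1.
So Y = 1. (Without the fault it would be 0.)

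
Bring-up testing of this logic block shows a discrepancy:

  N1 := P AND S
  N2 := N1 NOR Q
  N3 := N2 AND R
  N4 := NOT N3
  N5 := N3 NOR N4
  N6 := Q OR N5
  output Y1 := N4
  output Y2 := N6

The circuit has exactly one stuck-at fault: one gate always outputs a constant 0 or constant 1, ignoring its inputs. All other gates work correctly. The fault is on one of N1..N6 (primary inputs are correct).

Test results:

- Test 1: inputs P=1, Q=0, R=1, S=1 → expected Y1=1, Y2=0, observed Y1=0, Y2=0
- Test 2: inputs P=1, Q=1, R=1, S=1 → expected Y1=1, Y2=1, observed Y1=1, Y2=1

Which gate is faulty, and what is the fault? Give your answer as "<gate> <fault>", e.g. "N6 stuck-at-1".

N1 stuck-at-0

Fault-free values for test 1 (P=1, Q=0, R=1, S=1): N1=1, N2=0, N3=0, N4=1, N5=0, N6=0, giving Y1=1, Y2=0. Observed Y1=0, Y2=0.
Test 1: faults giving observed Y1=0, Y2=0 are {N1 stuck-at-0, N2 stuck-at-1, N3 stuck-at-1}.
Test 2 (P=1, Q=1, R=1, S=1): fault-free N1=1, N2=0, N3=0, N4=1, N5=0, N6=1 → Y1=1, Y2=1; observed Y1=1, Y2=1. Eliminates N2 stuck-at-1, N3 stuck-at-1.
Only N1 stuck-at-0 is consistent with every test.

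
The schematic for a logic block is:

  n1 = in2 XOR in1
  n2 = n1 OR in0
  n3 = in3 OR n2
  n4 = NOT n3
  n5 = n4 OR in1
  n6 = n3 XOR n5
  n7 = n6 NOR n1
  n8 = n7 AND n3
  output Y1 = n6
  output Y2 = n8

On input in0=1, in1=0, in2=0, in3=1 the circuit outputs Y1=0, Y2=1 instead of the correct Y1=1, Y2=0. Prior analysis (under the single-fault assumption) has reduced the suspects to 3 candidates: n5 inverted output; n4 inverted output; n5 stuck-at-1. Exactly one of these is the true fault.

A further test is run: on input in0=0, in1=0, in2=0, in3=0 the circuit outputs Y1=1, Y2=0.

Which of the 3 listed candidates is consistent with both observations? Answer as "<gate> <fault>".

n5 stuck-at-1

Evaluate each candidate on input in0=0, in1=0, in2=0, in3=0:
  n5 inverted output: n1=0, n2=0, n3=0, n4=1, n5=0 [inverted output], n6=0, n7=1, n8=0 → Y1=0, Y2=0 — eliminated
  n4 inverted output: n1=0, n2=0, n3=0, n4=0 [inverted output], n5=0, n6=0, n7=1, n8=0 → Y1=0, Y2=0 — eliminated
  n5 stuck-at-1: n1=0, n2=0, n3=0, n4=1, n5=1 [stuck-at-1], n6=1, n7=0, n8=0 → Y1=1, Y2=0 — matches
Only n5 stuck-at-1 reproduces the observed Y1=1, Y2=0.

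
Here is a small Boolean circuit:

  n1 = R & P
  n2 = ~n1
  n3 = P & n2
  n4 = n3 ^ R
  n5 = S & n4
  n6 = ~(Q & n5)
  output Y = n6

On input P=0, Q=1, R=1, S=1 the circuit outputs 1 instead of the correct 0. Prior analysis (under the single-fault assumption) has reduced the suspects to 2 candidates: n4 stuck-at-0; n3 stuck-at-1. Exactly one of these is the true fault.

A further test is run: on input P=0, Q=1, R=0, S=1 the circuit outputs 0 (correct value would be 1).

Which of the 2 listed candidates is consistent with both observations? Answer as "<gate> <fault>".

Evaluate each candidate on input P=0, Q=1, R=0, S=1:
  n4 stuck-at-0: n1=0, n2=1, n3=0, n4=0 [stuck-at-0], n5=0, n6=1 → 1 — eliminated
  n3 stuck-at-1: n1=0, n2=1, n3=1 [stuck-at-1], n4=1, n5=1, n6=0 → 0 — matches
Only n3 stuck-at-1 reproduces the observed 0.

n3 stuck-at-1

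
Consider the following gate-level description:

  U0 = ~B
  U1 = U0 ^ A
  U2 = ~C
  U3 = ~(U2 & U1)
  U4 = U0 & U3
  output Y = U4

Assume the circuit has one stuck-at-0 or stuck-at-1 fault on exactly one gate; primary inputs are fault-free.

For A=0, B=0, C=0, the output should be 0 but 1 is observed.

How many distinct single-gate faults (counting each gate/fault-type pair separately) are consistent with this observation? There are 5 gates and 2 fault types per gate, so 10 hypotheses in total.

Fault-free: U0=1, U1=1, U2=1, U3=0, U4=0 → 0. Observed 1.
  U0 stuck-at-0: output 0 ✗
  U0 stuck-at-1: output 0 ✗
  U1 stuck-at-0: output 1 ✓
  U1 stuck-at-1: output 0 ✗
  U2 stuck-at-0: output 1 ✓
  U2 stuck-at-1: output 0 ✗
  U3 stuck-at-0: output 0 ✗
  U3 stuck-at-1: output 1 ✓
  U4 stuck-at-0: output 0 ✗
  U4 stuck-at-1: output 1 ✓
Consistent faults: {U1 stuck-at-0, U2 stuck-at-0, U3 stuck-at-1, U4 stuck-at-1} — 4 in all.

4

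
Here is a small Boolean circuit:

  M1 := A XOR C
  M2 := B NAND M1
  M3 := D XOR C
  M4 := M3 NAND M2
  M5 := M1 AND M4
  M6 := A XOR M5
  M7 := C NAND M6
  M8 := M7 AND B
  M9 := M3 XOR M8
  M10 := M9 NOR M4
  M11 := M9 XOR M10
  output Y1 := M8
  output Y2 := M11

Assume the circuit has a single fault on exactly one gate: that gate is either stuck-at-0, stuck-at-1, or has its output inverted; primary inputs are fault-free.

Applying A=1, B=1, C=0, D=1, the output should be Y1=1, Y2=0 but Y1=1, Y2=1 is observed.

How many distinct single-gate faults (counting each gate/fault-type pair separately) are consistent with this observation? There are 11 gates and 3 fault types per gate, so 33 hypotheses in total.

14

Fault-free: M1=1, M2=0, M3=1, M4=1, M5=1, M6=0, M7=1, M8=1, M9=0, M10=0, M11=0 → Y1=1, Y2=0. Observed Y1=1, Y2=1.
  M1: stuck-at-0, inverted output ✓; others ✗
  M2: stuck-at-1, inverted output ✓; others ✗
  M3: stuck-at-0, inverted output ✓; others ✗
  M4: stuck-at-0, inverted output ✓; others ✗
  M5: none of the 3 fault types match ✗
  M6: none of the 3 fault types match ✗
  M7: none of the 3 fault types match ✗
  M8: none of the 3 fault types match ✗
  M9: stuck-at-1, inverted output ✓; others ✗
  M10: stuck-at-1, inverted output ✓; others ✗
  M11: stuck-at-1, inverted output ✓; others ✗
Consistent faults: {M1 stuck-at-0, M1 inverted output, M2 stuck-at-1, M2 inverted output, M3 stuck-at-0, M3 inverted output, M4 stuck-at-0, M4 inverted output, M9 stuck-at-1, M9 inverted output, M10 stuck-at-1, M10 inverted output, M11 stuck-at-1, M11 inverted output} — 14 in all.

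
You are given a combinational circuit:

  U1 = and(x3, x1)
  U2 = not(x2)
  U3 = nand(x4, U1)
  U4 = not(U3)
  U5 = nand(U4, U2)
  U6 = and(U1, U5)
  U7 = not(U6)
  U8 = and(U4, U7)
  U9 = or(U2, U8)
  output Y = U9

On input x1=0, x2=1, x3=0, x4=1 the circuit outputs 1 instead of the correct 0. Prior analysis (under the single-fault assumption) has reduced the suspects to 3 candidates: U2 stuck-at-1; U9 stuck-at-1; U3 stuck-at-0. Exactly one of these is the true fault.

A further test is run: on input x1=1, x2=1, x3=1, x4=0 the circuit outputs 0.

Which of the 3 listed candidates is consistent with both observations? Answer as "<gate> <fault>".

Evaluate each candidate on input x1=1, x2=1, x3=1, x4=0:
  U2 stuck-at-1: U1=1, U2=1 [stuck-at-1], U3=1, U4=0, U5=1, U6=1, U7=0, U8=0, U9=1 → 1 — eliminated
  U9 stuck-at-1: U1=1, U2=0, U3=1, U4=0, U5=1, U6=1, U7=0, U8=0, U9=1 [stuck-at-1] → 1 — eliminated
  U3 stuck-at-0: U1=1, U2=0, U3=0 [stuck-at-0], U4=1, U5=1, U6=1, U7=0, U8=0, U9=0 → 0 — matches
Only U3 stuck-at-0 reproduces the observed 0.

U3 stuck-at-0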